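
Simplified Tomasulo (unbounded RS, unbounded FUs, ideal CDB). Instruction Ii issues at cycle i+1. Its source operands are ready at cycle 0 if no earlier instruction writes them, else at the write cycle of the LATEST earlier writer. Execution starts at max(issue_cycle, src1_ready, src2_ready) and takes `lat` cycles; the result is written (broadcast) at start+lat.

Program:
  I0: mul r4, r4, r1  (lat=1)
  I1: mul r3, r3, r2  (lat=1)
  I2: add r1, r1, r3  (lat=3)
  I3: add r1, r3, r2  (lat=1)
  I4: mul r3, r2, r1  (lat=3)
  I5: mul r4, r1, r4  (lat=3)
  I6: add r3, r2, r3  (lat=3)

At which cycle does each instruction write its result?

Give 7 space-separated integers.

I0 mul r4: issue@1 deps=(None,None) exec_start@1 write@2
I1 mul r3: issue@2 deps=(None,None) exec_start@2 write@3
I2 add r1: issue@3 deps=(None,1) exec_start@3 write@6
I3 add r1: issue@4 deps=(1,None) exec_start@4 write@5
I4 mul r3: issue@5 deps=(None,3) exec_start@5 write@8
I5 mul r4: issue@6 deps=(3,0) exec_start@6 write@9
I6 add r3: issue@7 deps=(None,4) exec_start@8 write@11

Answer: 2 3 6 5 8 9 11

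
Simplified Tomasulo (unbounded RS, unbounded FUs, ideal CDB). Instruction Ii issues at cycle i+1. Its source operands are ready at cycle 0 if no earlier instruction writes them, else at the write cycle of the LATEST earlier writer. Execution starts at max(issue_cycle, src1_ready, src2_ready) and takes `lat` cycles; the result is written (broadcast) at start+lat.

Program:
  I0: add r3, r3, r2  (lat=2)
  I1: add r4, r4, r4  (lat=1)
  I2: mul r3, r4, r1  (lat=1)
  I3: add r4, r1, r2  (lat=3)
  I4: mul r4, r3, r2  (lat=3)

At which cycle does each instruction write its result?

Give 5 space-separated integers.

I0 add r3: issue@1 deps=(None,None) exec_start@1 write@3
I1 add r4: issue@2 deps=(None,None) exec_start@2 write@3
I2 mul r3: issue@3 deps=(1,None) exec_start@3 write@4
I3 add r4: issue@4 deps=(None,None) exec_start@4 write@7
I4 mul r4: issue@5 deps=(2,None) exec_start@5 write@8

Answer: 3 3 4 7 8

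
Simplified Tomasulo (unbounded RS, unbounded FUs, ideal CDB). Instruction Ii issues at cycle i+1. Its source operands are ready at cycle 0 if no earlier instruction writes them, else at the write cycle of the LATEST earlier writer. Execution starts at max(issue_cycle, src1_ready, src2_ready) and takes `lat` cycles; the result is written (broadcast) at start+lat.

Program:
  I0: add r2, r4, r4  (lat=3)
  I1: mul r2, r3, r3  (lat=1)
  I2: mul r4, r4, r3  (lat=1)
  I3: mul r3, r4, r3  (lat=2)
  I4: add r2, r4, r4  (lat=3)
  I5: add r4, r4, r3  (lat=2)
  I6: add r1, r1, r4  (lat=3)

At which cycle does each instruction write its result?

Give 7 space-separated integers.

Answer: 4 3 4 6 8 8 11

Derivation:
I0 add r2: issue@1 deps=(None,None) exec_start@1 write@4
I1 mul r2: issue@2 deps=(None,None) exec_start@2 write@3
I2 mul r4: issue@3 deps=(None,None) exec_start@3 write@4
I3 mul r3: issue@4 deps=(2,None) exec_start@4 write@6
I4 add r2: issue@5 deps=(2,2) exec_start@5 write@8
I5 add r4: issue@6 deps=(2,3) exec_start@6 write@8
I6 add r1: issue@7 deps=(None,5) exec_start@8 write@11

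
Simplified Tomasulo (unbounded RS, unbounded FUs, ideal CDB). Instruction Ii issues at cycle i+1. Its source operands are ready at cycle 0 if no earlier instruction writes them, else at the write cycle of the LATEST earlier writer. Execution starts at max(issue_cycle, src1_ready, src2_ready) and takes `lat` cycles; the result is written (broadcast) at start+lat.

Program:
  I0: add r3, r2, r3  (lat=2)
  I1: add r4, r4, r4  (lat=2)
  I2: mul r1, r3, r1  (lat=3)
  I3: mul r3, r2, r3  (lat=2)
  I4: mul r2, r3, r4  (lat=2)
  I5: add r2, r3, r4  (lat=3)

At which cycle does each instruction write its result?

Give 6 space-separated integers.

I0 add r3: issue@1 deps=(None,None) exec_start@1 write@3
I1 add r4: issue@2 deps=(None,None) exec_start@2 write@4
I2 mul r1: issue@3 deps=(0,None) exec_start@3 write@6
I3 mul r3: issue@4 deps=(None,0) exec_start@4 write@6
I4 mul r2: issue@5 deps=(3,1) exec_start@6 write@8
I5 add r2: issue@6 deps=(3,1) exec_start@6 write@9

Answer: 3 4 6 6 8 9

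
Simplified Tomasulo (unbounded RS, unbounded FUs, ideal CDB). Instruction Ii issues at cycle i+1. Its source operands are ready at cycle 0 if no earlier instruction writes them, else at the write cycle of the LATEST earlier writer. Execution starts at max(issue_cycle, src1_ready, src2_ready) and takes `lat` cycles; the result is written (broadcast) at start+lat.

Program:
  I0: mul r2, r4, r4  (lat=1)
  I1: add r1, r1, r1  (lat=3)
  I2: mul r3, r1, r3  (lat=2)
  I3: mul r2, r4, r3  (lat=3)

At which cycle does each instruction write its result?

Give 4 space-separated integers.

Answer: 2 5 7 10

Derivation:
I0 mul r2: issue@1 deps=(None,None) exec_start@1 write@2
I1 add r1: issue@2 deps=(None,None) exec_start@2 write@5
I2 mul r3: issue@3 deps=(1,None) exec_start@5 write@7
I3 mul r2: issue@4 deps=(None,2) exec_start@7 write@10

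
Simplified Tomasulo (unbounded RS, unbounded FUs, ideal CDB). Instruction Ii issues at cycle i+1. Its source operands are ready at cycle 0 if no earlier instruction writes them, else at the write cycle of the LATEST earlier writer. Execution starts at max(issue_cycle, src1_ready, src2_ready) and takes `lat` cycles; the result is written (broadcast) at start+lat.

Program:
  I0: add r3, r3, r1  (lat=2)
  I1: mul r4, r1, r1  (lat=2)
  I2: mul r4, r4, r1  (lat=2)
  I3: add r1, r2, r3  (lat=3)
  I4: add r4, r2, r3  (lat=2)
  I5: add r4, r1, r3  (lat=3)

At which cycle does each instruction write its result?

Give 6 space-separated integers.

I0 add r3: issue@1 deps=(None,None) exec_start@1 write@3
I1 mul r4: issue@2 deps=(None,None) exec_start@2 write@4
I2 mul r4: issue@3 deps=(1,None) exec_start@4 write@6
I3 add r1: issue@4 deps=(None,0) exec_start@4 write@7
I4 add r4: issue@5 deps=(None,0) exec_start@5 write@7
I5 add r4: issue@6 deps=(3,0) exec_start@7 write@10

Answer: 3 4 6 7 7 10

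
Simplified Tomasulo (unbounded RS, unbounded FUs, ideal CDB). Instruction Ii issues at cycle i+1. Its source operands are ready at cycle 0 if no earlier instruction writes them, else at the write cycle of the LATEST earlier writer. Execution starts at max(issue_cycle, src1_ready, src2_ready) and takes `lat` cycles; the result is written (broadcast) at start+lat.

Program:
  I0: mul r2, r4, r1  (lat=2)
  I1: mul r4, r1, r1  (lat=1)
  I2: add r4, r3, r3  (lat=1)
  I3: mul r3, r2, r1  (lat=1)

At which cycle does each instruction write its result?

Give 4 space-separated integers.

Answer: 3 3 4 5

Derivation:
I0 mul r2: issue@1 deps=(None,None) exec_start@1 write@3
I1 mul r4: issue@2 deps=(None,None) exec_start@2 write@3
I2 add r4: issue@3 deps=(None,None) exec_start@3 write@4
I3 mul r3: issue@4 deps=(0,None) exec_start@4 write@5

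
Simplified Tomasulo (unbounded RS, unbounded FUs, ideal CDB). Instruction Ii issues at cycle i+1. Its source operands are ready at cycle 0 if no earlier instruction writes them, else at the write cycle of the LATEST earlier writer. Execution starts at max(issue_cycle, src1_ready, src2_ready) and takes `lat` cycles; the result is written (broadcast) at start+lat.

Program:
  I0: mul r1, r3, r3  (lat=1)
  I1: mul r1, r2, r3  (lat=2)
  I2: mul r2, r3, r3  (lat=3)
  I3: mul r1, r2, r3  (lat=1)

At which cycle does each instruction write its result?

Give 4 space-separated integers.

I0 mul r1: issue@1 deps=(None,None) exec_start@1 write@2
I1 mul r1: issue@2 deps=(None,None) exec_start@2 write@4
I2 mul r2: issue@3 deps=(None,None) exec_start@3 write@6
I3 mul r1: issue@4 deps=(2,None) exec_start@6 write@7

Answer: 2 4 6 7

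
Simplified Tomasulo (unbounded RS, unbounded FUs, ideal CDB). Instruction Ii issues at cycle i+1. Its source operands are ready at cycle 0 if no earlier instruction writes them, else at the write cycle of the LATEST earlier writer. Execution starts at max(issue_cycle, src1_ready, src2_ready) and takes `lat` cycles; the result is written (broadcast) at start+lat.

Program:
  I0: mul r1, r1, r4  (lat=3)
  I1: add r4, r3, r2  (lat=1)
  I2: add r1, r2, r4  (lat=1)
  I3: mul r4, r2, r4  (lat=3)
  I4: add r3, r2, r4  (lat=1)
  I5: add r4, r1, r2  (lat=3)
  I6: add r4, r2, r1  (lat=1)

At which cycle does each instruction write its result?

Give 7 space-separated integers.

I0 mul r1: issue@1 deps=(None,None) exec_start@1 write@4
I1 add r4: issue@2 deps=(None,None) exec_start@2 write@3
I2 add r1: issue@3 deps=(None,1) exec_start@3 write@4
I3 mul r4: issue@4 deps=(None,1) exec_start@4 write@7
I4 add r3: issue@5 deps=(None,3) exec_start@7 write@8
I5 add r4: issue@6 deps=(2,None) exec_start@6 write@9
I6 add r4: issue@7 deps=(None,2) exec_start@7 write@8

Answer: 4 3 4 7 8 9 8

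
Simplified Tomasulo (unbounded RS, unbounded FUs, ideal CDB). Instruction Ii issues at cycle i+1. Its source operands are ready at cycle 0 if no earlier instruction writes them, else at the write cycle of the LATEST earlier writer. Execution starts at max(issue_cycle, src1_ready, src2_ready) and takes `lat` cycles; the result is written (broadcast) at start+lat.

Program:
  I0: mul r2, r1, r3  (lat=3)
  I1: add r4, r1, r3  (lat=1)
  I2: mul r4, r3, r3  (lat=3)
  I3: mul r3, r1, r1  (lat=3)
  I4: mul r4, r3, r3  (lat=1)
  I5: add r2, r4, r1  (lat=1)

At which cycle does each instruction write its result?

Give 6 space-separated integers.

I0 mul r2: issue@1 deps=(None,None) exec_start@1 write@4
I1 add r4: issue@2 deps=(None,None) exec_start@2 write@3
I2 mul r4: issue@3 deps=(None,None) exec_start@3 write@6
I3 mul r3: issue@4 deps=(None,None) exec_start@4 write@7
I4 mul r4: issue@5 deps=(3,3) exec_start@7 write@8
I5 add r2: issue@6 deps=(4,None) exec_start@8 write@9

Answer: 4 3 6 7 8 9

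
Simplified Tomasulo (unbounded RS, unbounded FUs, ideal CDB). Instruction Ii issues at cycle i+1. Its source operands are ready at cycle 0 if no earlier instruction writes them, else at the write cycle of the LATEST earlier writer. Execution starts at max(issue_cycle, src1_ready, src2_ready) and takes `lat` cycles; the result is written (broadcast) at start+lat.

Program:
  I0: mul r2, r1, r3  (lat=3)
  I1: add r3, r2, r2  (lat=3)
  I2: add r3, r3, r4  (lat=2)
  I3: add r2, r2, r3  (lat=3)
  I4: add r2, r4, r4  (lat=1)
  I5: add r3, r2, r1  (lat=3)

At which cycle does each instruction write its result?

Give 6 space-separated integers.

I0 mul r2: issue@1 deps=(None,None) exec_start@1 write@4
I1 add r3: issue@2 deps=(0,0) exec_start@4 write@7
I2 add r3: issue@3 deps=(1,None) exec_start@7 write@9
I3 add r2: issue@4 deps=(0,2) exec_start@9 write@12
I4 add r2: issue@5 deps=(None,None) exec_start@5 write@6
I5 add r3: issue@6 deps=(4,None) exec_start@6 write@9

Answer: 4 7 9 12 6 9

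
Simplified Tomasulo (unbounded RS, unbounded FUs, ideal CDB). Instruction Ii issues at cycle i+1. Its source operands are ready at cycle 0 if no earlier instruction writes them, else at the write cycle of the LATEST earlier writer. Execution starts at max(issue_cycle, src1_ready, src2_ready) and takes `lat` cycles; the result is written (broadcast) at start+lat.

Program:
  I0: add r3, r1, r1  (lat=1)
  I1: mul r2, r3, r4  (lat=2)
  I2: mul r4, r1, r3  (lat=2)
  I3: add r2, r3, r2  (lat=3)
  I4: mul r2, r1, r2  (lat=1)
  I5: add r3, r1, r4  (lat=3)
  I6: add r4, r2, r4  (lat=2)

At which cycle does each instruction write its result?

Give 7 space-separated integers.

I0 add r3: issue@1 deps=(None,None) exec_start@1 write@2
I1 mul r2: issue@2 deps=(0,None) exec_start@2 write@4
I2 mul r4: issue@3 deps=(None,0) exec_start@3 write@5
I3 add r2: issue@4 deps=(0,1) exec_start@4 write@7
I4 mul r2: issue@5 deps=(None,3) exec_start@7 write@8
I5 add r3: issue@6 deps=(None,2) exec_start@6 write@9
I6 add r4: issue@7 deps=(4,2) exec_start@8 write@10

Answer: 2 4 5 7 8 9 10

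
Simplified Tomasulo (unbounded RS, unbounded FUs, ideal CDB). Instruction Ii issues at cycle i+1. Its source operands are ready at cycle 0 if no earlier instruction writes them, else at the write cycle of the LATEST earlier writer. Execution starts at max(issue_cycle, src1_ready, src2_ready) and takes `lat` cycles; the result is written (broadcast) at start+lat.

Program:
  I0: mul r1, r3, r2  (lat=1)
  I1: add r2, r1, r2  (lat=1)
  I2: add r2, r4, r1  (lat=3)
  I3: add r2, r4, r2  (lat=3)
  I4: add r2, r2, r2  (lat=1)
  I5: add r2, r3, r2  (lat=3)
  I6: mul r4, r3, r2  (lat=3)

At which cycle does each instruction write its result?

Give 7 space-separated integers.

I0 mul r1: issue@1 deps=(None,None) exec_start@1 write@2
I1 add r2: issue@2 deps=(0,None) exec_start@2 write@3
I2 add r2: issue@3 deps=(None,0) exec_start@3 write@6
I3 add r2: issue@4 deps=(None,2) exec_start@6 write@9
I4 add r2: issue@5 deps=(3,3) exec_start@9 write@10
I5 add r2: issue@6 deps=(None,4) exec_start@10 write@13
I6 mul r4: issue@7 deps=(None,5) exec_start@13 write@16

Answer: 2 3 6 9 10 13 16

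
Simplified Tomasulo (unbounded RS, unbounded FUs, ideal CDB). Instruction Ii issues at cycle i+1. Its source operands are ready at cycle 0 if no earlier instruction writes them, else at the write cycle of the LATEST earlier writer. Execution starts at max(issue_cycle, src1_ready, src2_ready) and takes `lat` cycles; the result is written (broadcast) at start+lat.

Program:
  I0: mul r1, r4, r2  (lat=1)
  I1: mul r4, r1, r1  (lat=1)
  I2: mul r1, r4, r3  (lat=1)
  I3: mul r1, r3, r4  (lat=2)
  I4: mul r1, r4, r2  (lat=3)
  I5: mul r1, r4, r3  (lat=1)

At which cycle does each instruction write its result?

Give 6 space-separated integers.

I0 mul r1: issue@1 deps=(None,None) exec_start@1 write@2
I1 mul r4: issue@2 deps=(0,0) exec_start@2 write@3
I2 mul r1: issue@3 deps=(1,None) exec_start@3 write@4
I3 mul r1: issue@4 deps=(None,1) exec_start@4 write@6
I4 mul r1: issue@5 deps=(1,None) exec_start@5 write@8
I5 mul r1: issue@6 deps=(1,None) exec_start@6 write@7

Answer: 2 3 4 6 8 7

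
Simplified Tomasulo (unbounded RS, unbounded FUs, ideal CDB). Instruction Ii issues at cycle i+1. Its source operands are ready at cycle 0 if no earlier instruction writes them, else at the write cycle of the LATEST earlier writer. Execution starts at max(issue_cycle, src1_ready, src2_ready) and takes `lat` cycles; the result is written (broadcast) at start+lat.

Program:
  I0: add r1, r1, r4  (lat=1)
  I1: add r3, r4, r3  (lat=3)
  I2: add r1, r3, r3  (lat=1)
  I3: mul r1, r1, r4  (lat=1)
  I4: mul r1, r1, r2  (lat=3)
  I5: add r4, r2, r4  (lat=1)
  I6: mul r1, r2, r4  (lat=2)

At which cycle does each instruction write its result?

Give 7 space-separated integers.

I0 add r1: issue@1 deps=(None,None) exec_start@1 write@2
I1 add r3: issue@2 deps=(None,None) exec_start@2 write@5
I2 add r1: issue@3 deps=(1,1) exec_start@5 write@6
I3 mul r1: issue@4 deps=(2,None) exec_start@6 write@7
I4 mul r1: issue@5 deps=(3,None) exec_start@7 write@10
I5 add r4: issue@6 deps=(None,None) exec_start@6 write@7
I6 mul r1: issue@7 deps=(None,5) exec_start@7 write@9

Answer: 2 5 6 7 10 7 9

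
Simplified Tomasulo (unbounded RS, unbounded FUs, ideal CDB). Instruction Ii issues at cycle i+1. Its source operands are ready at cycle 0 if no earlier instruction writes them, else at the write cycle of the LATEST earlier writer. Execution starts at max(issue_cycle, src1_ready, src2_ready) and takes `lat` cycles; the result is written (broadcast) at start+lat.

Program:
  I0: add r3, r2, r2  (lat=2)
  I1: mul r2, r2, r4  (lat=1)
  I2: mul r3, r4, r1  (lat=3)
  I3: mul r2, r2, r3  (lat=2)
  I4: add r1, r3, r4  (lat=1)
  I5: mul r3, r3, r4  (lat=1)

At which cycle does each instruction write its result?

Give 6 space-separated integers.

I0 add r3: issue@1 deps=(None,None) exec_start@1 write@3
I1 mul r2: issue@2 deps=(None,None) exec_start@2 write@3
I2 mul r3: issue@3 deps=(None,None) exec_start@3 write@6
I3 mul r2: issue@4 deps=(1,2) exec_start@6 write@8
I4 add r1: issue@5 deps=(2,None) exec_start@6 write@7
I5 mul r3: issue@6 deps=(2,None) exec_start@6 write@7

Answer: 3 3 6 8 7 7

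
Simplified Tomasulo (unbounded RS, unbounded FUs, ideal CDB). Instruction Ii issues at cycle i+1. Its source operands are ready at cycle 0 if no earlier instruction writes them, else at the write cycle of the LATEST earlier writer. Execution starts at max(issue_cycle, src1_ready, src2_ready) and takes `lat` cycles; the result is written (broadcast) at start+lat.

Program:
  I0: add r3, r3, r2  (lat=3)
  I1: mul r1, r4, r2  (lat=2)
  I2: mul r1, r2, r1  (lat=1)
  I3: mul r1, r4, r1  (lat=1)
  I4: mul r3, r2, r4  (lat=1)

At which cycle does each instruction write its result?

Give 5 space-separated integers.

Answer: 4 4 5 6 6

Derivation:
I0 add r3: issue@1 deps=(None,None) exec_start@1 write@4
I1 mul r1: issue@2 deps=(None,None) exec_start@2 write@4
I2 mul r1: issue@3 deps=(None,1) exec_start@4 write@5
I3 mul r1: issue@4 deps=(None,2) exec_start@5 write@6
I4 mul r3: issue@5 deps=(None,None) exec_start@5 write@6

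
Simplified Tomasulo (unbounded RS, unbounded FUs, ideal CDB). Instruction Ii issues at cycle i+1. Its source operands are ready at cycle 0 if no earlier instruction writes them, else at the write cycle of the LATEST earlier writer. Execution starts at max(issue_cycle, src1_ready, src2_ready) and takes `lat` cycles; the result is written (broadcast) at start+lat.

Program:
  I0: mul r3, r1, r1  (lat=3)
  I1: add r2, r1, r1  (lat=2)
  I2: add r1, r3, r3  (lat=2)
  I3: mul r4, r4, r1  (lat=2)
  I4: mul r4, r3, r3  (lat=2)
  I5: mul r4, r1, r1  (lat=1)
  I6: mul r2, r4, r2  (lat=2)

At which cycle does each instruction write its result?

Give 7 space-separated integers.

Answer: 4 4 6 8 7 7 9

Derivation:
I0 mul r3: issue@1 deps=(None,None) exec_start@1 write@4
I1 add r2: issue@2 deps=(None,None) exec_start@2 write@4
I2 add r1: issue@3 deps=(0,0) exec_start@4 write@6
I3 mul r4: issue@4 deps=(None,2) exec_start@6 write@8
I4 mul r4: issue@5 deps=(0,0) exec_start@5 write@7
I5 mul r4: issue@6 deps=(2,2) exec_start@6 write@7
I6 mul r2: issue@7 deps=(5,1) exec_start@7 write@9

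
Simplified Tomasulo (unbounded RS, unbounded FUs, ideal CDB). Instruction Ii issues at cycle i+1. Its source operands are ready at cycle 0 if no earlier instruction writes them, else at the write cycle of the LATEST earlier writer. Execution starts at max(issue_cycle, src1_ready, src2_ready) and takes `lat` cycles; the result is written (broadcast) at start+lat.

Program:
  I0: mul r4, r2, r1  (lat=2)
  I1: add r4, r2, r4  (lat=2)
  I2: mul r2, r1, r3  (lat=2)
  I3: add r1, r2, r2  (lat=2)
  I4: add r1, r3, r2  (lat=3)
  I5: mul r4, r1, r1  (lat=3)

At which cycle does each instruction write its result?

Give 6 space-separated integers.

Answer: 3 5 5 7 8 11

Derivation:
I0 mul r4: issue@1 deps=(None,None) exec_start@1 write@3
I1 add r4: issue@2 deps=(None,0) exec_start@3 write@5
I2 mul r2: issue@3 deps=(None,None) exec_start@3 write@5
I3 add r1: issue@4 deps=(2,2) exec_start@5 write@7
I4 add r1: issue@5 deps=(None,2) exec_start@5 write@8
I5 mul r4: issue@6 deps=(4,4) exec_start@8 write@11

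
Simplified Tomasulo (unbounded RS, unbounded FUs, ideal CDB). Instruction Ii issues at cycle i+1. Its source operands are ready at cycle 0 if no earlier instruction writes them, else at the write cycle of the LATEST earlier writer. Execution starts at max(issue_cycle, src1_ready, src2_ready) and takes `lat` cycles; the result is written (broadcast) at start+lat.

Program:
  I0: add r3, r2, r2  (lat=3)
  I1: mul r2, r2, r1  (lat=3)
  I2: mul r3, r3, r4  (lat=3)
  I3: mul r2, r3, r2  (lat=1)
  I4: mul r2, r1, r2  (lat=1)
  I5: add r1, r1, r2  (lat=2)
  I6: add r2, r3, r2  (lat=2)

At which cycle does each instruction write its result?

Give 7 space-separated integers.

Answer: 4 5 7 8 9 11 11

Derivation:
I0 add r3: issue@1 deps=(None,None) exec_start@1 write@4
I1 mul r2: issue@2 deps=(None,None) exec_start@2 write@5
I2 mul r3: issue@3 deps=(0,None) exec_start@4 write@7
I3 mul r2: issue@4 deps=(2,1) exec_start@7 write@8
I4 mul r2: issue@5 deps=(None,3) exec_start@8 write@9
I5 add r1: issue@6 deps=(None,4) exec_start@9 write@11
I6 add r2: issue@7 deps=(2,4) exec_start@9 write@11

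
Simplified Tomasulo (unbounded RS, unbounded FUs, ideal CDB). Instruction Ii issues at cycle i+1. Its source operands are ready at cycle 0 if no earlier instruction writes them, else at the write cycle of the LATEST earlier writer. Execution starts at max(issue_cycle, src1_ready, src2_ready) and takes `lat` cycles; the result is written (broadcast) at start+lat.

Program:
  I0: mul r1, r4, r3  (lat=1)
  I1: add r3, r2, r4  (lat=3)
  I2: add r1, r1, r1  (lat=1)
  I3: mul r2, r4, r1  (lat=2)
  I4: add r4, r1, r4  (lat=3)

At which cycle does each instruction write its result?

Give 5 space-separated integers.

I0 mul r1: issue@1 deps=(None,None) exec_start@1 write@2
I1 add r3: issue@2 deps=(None,None) exec_start@2 write@5
I2 add r1: issue@3 deps=(0,0) exec_start@3 write@4
I3 mul r2: issue@4 deps=(None,2) exec_start@4 write@6
I4 add r4: issue@5 deps=(2,None) exec_start@5 write@8

Answer: 2 5 4 6 8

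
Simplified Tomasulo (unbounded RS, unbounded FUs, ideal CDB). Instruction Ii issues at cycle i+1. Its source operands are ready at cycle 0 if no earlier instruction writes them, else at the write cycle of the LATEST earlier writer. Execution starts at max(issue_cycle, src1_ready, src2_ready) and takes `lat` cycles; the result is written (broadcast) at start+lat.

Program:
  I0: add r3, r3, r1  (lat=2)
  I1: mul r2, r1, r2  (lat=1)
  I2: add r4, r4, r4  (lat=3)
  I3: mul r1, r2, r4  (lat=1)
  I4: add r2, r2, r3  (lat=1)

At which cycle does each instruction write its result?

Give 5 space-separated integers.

I0 add r3: issue@1 deps=(None,None) exec_start@1 write@3
I1 mul r2: issue@2 deps=(None,None) exec_start@2 write@3
I2 add r4: issue@3 deps=(None,None) exec_start@3 write@6
I3 mul r1: issue@4 deps=(1,2) exec_start@6 write@7
I4 add r2: issue@5 deps=(1,0) exec_start@5 write@6

Answer: 3 3 6 7 6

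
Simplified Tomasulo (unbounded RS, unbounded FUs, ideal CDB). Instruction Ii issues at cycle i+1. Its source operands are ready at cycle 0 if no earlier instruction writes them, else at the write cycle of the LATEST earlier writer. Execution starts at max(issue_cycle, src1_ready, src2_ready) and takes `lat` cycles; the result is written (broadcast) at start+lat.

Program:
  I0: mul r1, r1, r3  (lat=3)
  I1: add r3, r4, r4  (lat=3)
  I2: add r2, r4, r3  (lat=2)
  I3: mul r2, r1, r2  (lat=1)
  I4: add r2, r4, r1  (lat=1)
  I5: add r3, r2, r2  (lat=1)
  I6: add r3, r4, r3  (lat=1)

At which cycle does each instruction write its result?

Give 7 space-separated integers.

I0 mul r1: issue@1 deps=(None,None) exec_start@1 write@4
I1 add r3: issue@2 deps=(None,None) exec_start@2 write@5
I2 add r2: issue@3 deps=(None,1) exec_start@5 write@7
I3 mul r2: issue@4 deps=(0,2) exec_start@7 write@8
I4 add r2: issue@5 deps=(None,0) exec_start@5 write@6
I5 add r3: issue@6 deps=(4,4) exec_start@6 write@7
I6 add r3: issue@7 deps=(None,5) exec_start@7 write@8

Answer: 4 5 7 8 6 7 8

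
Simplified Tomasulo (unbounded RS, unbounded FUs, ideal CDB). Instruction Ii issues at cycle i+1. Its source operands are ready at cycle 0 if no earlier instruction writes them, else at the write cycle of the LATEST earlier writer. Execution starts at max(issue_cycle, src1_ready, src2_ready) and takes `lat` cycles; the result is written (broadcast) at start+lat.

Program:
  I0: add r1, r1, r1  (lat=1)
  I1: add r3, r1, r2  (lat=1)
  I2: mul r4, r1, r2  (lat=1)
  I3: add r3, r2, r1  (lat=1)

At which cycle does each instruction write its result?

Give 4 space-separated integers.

I0 add r1: issue@1 deps=(None,None) exec_start@1 write@2
I1 add r3: issue@2 deps=(0,None) exec_start@2 write@3
I2 mul r4: issue@3 deps=(0,None) exec_start@3 write@4
I3 add r3: issue@4 deps=(None,0) exec_start@4 write@5

Answer: 2 3 4 5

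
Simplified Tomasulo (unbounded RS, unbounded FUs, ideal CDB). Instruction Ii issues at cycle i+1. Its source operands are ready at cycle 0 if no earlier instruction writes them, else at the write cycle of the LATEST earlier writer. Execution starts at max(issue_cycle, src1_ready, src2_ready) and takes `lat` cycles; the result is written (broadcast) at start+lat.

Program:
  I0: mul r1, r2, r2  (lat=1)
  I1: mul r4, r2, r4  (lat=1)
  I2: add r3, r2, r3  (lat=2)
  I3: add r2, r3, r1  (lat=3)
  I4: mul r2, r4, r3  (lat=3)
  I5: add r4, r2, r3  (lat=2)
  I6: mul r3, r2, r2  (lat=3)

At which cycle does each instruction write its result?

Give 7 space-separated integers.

Answer: 2 3 5 8 8 10 11

Derivation:
I0 mul r1: issue@1 deps=(None,None) exec_start@1 write@2
I1 mul r4: issue@2 deps=(None,None) exec_start@2 write@3
I2 add r3: issue@3 deps=(None,None) exec_start@3 write@5
I3 add r2: issue@4 deps=(2,0) exec_start@5 write@8
I4 mul r2: issue@5 deps=(1,2) exec_start@5 write@8
I5 add r4: issue@6 deps=(4,2) exec_start@8 write@10
I6 mul r3: issue@7 deps=(4,4) exec_start@8 write@11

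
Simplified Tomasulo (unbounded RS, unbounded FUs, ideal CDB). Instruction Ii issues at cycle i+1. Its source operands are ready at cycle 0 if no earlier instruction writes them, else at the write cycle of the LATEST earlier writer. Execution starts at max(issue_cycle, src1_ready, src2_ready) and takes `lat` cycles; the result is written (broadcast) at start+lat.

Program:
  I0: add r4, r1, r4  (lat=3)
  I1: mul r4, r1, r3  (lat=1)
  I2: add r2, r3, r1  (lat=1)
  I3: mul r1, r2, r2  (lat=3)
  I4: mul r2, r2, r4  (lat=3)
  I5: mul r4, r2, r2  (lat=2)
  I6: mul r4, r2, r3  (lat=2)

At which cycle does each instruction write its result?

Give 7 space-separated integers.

I0 add r4: issue@1 deps=(None,None) exec_start@1 write@4
I1 mul r4: issue@2 deps=(None,None) exec_start@2 write@3
I2 add r2: issue@3 deps=(None,None) exec_start@3 write@4
I3 mul r1: issue@4 deps=(2,2) exec_start@4 write@7
I4 mul r2: issue@5 deps=(2,1) exec_start@5 write@8
I5 mul r4: issue@6 deps=(4,4) exec_start@8 write@10
I6 mul r4: issue@7 deps=(4,None) exec_start@8 write@10

Answer: 4 3 4 7 8 10 10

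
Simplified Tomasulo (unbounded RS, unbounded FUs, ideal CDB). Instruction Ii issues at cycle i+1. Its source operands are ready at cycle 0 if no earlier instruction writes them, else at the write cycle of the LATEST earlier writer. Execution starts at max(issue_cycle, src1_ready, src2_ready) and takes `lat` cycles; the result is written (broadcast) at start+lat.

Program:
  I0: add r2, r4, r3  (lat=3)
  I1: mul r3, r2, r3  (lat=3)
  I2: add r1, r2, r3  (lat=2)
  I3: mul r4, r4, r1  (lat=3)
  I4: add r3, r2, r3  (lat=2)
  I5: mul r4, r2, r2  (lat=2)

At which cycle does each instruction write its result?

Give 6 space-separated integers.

I0 add r2: issue@1 deps=(None,None) exec_start@1 write@4
I1 mul r3: issue@2 deps=(0,None) exec_start@4 write@7
I2 add r1: issue@3 deps=(0,1) exec_start@7 write@9
I3 mul r4: issue@4 deps=(None,2) exec_start@9 write@12
I4 add r3: issue@5 deps=(0,1) exec_start@7 write@9
I5 mul r4: issue@6 deps=(0,0) exec_start@6 write@8

Answer: 4 7 9 12 9 8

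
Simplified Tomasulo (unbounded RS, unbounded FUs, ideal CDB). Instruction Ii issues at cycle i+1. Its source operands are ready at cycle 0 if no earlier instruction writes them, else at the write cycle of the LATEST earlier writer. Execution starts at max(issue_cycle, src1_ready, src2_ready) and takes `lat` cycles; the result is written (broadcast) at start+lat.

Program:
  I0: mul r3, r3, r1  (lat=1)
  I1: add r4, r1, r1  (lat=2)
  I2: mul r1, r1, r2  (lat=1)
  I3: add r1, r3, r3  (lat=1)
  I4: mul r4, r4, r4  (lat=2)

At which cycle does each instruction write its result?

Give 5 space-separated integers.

I0 mul r3: issue@1 deps=(None,None) exec_start@1 write@2
I1 add r4: issue@2 deps=(None,None) exec_start@2 write@4
I2 mul r1: issue@3 deps=(None,None) exec_start@3 write@4
I3 add r1: issue@4 deps=(0,0) exec_start@4 write@5
I4 mul r4: issue@5 deps=(1,1) exec_start@5 write@7

Answer: 2 4 4 5 7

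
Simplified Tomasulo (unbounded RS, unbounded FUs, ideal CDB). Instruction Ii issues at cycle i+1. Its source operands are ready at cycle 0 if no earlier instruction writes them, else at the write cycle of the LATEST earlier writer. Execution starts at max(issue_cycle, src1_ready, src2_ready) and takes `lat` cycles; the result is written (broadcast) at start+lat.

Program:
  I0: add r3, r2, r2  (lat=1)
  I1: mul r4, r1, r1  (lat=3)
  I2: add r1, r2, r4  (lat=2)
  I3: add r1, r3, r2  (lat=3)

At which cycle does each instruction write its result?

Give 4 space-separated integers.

Answer: 2 5 7 7

Derivation:
I0 add r3: issue@1 deps=(None,None) exec_start@1 write@2
I1 mul r4: issue@2 deps=(None,None) exec_start@2 write@5
I2 add r1: issue@3 deps=(None,1) exec_start@5 write@7
I3 add r1: issue@4 deps=(0,None) exec_start@4 write@7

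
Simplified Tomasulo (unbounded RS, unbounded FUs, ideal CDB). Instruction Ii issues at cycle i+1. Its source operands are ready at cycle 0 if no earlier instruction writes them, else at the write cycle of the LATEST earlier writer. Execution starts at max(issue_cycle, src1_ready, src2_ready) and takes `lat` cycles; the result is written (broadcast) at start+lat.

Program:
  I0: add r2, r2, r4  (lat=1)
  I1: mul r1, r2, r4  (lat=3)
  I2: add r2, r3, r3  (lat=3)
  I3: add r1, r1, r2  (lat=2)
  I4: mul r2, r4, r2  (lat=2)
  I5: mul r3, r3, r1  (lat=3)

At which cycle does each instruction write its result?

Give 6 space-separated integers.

Answer: 2 5 6 8 8 11

Derivation:
I0 add r2: issue@1 deps=(None,None) exec_start@1 write@2
I1 mul r1: issue@2 deps=(0,None) exec_start@2 write@5
I2 add r2: issue@3 deps=(None,None) exec_start@3 write@6
I3 add r1: issue@4 deps=(1,2) exec_start@6 write@8
I4 mul r2: issue@5 deps=(None,2) exec_start@6 write@8
I5 mul r3: issue@6 deps=(None,3) exec_start@8 write@11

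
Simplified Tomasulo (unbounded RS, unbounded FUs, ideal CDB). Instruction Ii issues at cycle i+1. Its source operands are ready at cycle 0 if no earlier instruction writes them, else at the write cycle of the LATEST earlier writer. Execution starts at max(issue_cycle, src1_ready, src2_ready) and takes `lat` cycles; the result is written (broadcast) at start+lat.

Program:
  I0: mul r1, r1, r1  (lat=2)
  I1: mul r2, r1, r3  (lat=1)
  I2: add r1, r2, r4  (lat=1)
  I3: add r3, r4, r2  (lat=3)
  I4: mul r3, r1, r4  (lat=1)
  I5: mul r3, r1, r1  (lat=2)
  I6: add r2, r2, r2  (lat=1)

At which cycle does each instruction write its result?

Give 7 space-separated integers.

I0 mul r1: issue@1 deps=(None,None) exec_start@1 write@3
I1 mul r2: issue@2 deps=(0,None) exec_start@3 write@4
I2 add r1: issue@3 deps=(1,None) exec_start@4 write@5
I3 add r3: issue@4 deps=(None,1) exec_start@4 write@7
I4 mul r3: issue@5 deps=(2,None) exec_start@5 write@6
I5 mul r3: issue@6 deps=(2,2) exec_start@6 write@8
I6 add r2: issue@7 deps=(1,1) exec_start@7 write@8

Answer: 3 4 5 7 6 8 8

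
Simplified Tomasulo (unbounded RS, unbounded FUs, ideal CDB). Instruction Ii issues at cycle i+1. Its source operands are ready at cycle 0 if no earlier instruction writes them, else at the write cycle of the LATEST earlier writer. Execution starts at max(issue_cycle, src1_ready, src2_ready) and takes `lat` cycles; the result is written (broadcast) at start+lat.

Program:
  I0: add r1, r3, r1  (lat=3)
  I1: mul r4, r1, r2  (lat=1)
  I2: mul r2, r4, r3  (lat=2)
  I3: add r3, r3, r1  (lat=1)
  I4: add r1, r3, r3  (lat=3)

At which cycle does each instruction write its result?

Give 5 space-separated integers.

I0 add r1: issue@1 deps=(None,None) exec_start@1 write@4
I1 mul r4: issue@2 deps=(0,None) exec_start@4 write@5
I2 mul r2: issue@3 deps=(1,None) exec_start@5 write@7
I3 add r3: issue@4 deps=(None,0) exec_start@4 write@5
I4 add r1: issue@5 deps=(3,3) exec_start@5 write@8

Answer: 4 5 7 5 8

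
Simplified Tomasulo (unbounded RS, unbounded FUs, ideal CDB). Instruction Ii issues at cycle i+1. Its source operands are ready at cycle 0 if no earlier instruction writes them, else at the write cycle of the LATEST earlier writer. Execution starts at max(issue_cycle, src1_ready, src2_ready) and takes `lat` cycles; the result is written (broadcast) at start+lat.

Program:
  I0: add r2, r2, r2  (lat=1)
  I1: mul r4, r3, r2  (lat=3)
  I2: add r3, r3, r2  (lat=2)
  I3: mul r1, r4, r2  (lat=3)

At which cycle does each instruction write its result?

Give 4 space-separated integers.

Answer: 2 5 5 8

Derivation:
I0 add r2: issue@1 deps=(None,None) exec_start@1 write@2
I1 mul r4: issue@2 deps=(None,0) exec_start@2 write@5
I2 add r3: issue@3 deps=(None,0) exec_start@3 write@5
I3 mul r1: issue@4 deps=(1,0) exec_start@5 write@8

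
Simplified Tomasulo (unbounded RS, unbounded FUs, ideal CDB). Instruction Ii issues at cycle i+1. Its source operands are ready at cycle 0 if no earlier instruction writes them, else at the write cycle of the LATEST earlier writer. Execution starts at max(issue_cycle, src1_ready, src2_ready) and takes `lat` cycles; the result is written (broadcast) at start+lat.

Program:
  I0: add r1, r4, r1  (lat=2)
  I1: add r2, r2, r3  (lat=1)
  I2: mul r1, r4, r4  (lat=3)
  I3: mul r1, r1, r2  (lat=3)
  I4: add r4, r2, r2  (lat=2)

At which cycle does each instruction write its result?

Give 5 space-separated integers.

Answer: 3 3 6 9 7

Derivation:
I0 add r1: issue@1 deps=(None,None) exec_start@1 write@3
I1 add r2: issue@2 deps=(None,None) exec_start@2 write@3
I2 mul r1: issue@3 deps=(None,None) exec_start@3 write@6
I3 mul r1: issue@4 deps=(2,1) exec_start@6 write@9
I4 add r4: issue@5 deps=(1,1) exec_start@5 write@7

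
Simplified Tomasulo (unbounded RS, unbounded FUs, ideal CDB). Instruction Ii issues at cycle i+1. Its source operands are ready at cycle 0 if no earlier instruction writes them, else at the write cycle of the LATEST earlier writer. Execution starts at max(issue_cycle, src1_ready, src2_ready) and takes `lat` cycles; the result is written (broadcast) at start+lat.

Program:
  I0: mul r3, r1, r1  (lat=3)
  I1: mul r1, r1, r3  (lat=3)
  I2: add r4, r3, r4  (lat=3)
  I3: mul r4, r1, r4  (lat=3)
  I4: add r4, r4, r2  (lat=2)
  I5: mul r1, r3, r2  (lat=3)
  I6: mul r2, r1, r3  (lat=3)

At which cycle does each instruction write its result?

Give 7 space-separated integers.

I0 mul r3: issue@1 deps=(None,None) exec_start@1 write@4
I1 mul r1: issue@2 deps=(None,0) exec_start@4 write@7
I2 add r4: issue@3 deps=(0,None) exec_start@4 write@7
I3 mul r4: issue@4 deps=(1,2) exec_start@7 write@10
I4 add r4: issue@5 deps=(3,None) exec_start@10 write@12
I5 mul r1: issue@6 deps=(0,None) exec_start@6 write@9
I6 mul r2: issue@7 deps=(5,0) exec_start@9 write@12

Answer: 4 7 7 10 12 9 12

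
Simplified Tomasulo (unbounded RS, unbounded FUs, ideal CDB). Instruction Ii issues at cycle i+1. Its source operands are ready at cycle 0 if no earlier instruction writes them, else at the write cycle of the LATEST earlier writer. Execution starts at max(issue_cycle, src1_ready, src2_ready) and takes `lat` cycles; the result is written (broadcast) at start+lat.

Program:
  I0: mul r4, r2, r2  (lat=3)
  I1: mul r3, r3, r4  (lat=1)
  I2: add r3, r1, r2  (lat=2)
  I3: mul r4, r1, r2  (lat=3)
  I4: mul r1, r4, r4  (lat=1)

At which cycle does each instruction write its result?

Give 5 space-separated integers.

I0 mul r4: issue@1 deps=(None,None) exec_start@1 write@4
I1 mul r3: issue@2 deps=(None,0) exec_start@4 write@5
I2 add r3: issue@3 deps=(None,None) exec_start@3 write@5
I3 mul r4: issue@4 deps=(None,None) exec_start@4 write@7
I4 mul r1: issue@5 deps=(3,3) exec_start@7 write@8

Answer: 4 5 5 7 8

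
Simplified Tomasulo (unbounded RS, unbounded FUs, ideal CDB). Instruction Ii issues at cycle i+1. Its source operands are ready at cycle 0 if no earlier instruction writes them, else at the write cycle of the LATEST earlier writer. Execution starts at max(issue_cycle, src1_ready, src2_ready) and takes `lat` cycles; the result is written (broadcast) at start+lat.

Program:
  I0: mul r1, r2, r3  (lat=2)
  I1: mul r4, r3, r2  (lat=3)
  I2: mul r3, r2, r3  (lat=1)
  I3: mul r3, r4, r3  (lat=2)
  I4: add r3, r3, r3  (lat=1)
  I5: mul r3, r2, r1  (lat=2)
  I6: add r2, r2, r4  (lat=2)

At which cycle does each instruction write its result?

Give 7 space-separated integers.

I0 mul r1: issue@1 deps=(None,None) exec_start@1 write@3
I1 mul r4: issue@2 deps=(None,None) exec_start@2 write@5
I2 mul r3: issue@3 deps=(None,None) exec_start@3 write@4
I3 mul r3: issue@4 deps=(1,2) exec_start@5 write@7
I4 add r3: issue@5 deps=(3,3) exec_start@7 write@8
I5 mul r3: issue@6 deps=(None,0) exec_start@6 write@8
I6 add r2: issue@7 deps=(None,1) exec_start@7 write@9

Answer: 3 5 4 7 8 8 9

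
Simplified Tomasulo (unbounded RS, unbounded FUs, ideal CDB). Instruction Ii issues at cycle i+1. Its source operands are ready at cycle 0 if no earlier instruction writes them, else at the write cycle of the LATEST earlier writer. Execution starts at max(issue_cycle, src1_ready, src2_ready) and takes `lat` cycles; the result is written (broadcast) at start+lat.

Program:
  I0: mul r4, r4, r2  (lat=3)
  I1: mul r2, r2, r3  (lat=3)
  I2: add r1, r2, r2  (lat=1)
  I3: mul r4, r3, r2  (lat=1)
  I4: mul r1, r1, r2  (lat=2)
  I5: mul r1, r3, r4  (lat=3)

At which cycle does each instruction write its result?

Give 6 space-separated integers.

I0 mul r4: issue@1 deps=(None,None) exec_start@1 write@4
I1 mul r2: issue@2 deps=(None,None) exec_start@2 write@5
I2 add r1: issue@3 deps=(1,1) exec_start@5 write@6
I3 mul r4: issue@4 deps=(None,1) exec_start@5 write@6
I4 mul r1: issue@5 deps=(2,1) exec_start@6 write@8
I5 mul r1: issue@6 deps=(None,3) exec_start@6 write@9

Answer: 4 5 6 6 8 9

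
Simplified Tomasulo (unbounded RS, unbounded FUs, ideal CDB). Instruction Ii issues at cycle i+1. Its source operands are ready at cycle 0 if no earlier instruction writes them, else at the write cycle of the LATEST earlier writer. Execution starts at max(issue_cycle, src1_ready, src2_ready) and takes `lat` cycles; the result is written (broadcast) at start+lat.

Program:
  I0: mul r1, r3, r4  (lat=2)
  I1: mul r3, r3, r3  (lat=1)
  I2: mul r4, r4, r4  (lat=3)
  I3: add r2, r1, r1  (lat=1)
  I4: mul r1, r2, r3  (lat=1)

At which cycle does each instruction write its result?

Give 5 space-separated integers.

I0 mul r1: issue@1 deps=(None,None) exec_start@1 write@3
I1 mul r3: issue@2 deps=(None,None) exec_start@2 write@3
I2 mul r4: issue@3 deps=(None,None) exec_start@3 write@6
I3 add r2: issue@4 deps=(0,0) exec_start@4 write@5
I4 mul r1: issue@5 deps=(3,1) exec_start@5 write@6

Answer: 3 3 6 5 6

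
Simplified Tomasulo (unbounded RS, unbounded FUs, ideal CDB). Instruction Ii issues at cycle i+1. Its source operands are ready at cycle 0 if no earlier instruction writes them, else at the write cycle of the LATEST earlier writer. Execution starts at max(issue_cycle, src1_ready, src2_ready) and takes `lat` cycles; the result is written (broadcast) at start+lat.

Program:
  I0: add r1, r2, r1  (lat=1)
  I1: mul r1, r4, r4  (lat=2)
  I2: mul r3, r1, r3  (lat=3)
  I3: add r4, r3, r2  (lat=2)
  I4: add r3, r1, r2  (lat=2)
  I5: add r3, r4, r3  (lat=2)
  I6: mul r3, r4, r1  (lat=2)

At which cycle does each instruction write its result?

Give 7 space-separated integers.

Answer: 2 4 7 9 7 11 11

Derivation:
I0 add r1: issue@1 deps=(None,None) exec_start@1 write@2
I1 mul r1: issue@2 deps=(None,None) exec_start@2 write@4
I2 mul r3: issue@3 deps=(1,None) exec_start@4 write@7
I3 add r4: issue@4 deps=(2,None) exec_start@7 write@9
I4 add r3: issue@5 deps=(1,None) exec_start@5 write@7
I5 add r3: issue@6 deps=(3,4) exec_start@9 write@11
I6 mul r3: issue@7 deps=(3,1) exec_start@9 write@11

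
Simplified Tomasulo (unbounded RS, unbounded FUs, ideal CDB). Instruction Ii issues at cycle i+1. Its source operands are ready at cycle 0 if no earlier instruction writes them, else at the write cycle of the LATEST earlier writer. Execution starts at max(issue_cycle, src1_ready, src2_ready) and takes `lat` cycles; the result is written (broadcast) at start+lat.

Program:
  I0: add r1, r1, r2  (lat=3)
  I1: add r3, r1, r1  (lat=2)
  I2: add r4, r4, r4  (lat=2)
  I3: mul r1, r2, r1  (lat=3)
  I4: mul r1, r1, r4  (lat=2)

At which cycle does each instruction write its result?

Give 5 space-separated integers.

Answer: 4 6 5 7 9

Derivation:
I0 add r1: issue@1 deps=(None,None) exec_start@1 write@4
I1 add r3: issue@2 deps=(0,0) exec_start@4 write@6
I2 add r4: issue@3 deps=(None,None) exec_start@3 write@5
I3 mul r1: issue@4 deps=(None,0) exec_start@4 write@7
I4 mul r1: issue@5 deps=(3,2) exec_start@7 write@9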